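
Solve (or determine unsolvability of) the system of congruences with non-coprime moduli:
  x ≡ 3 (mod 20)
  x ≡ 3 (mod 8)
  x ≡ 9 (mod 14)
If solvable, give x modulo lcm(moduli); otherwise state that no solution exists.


Moduli 20, 8, 14 are not pairwise coprime, so CRT works modulo lcm(m_i) when all pairwise compatibility conditions hold.
Pairwise compatibility: gcd(m_i, m_j) must divide a_i - a_j for every pair.
Merge one congruence at a time:
  Start: x ≡ 3 (mod 20).
  Combine with x ≡ 3 (mod 8): gcd(20, 8) = 4; 3 - 3 = 0, which IS divisible by 4, so compatible.
    Write x = 3 + 20·t and substitute into x ≡ 3 (mod 8): 20·t ≡ 3 − 3 = 0 (mod 8).
    Divide the congruence (and modulus) by g = 4: 5·t ≡ 0 (mod 2).
    Reduce coefficients mod 2: 1·t ≡ 0 (mod 2).
    So t ≡ 0 (mod 2).
    Then x = 3 + 20·0 = 3, valid modulo lcm(20, 8) = 40: x ≡ 3 (mod 40).
  Combine with x ≡ 9 (mod 14): gcd(40, 14) = 2; 9 - 3 = 6, which IS divisible by 2, so compatible.
    Write x = 3 + 40·t and substitute into x ≡ 9 (mod 14): 40·t ≡ 9 − 3 = 6 (mod 14).
    Divide the congruence (and modulus) by g = 2: 20·t ≡ 3 (mod 7).
    Reduce coefficients mod 7: 6·t ≡ 3 (mod 7).
    The inverse of 6 mod 7 is 6 (since 6·6 = 36 = 5·7 + 1), so t ≡ 6·3 = 18 ≡ 4 (mod 7).
    Then x = 3 + 40·4 = 163, valid modulo lcm(40, 14) = 280: x ≡ 163 (mod 280).
Verify: 163 mod 20 = 3, 163 mod 8 = 3, 163 mod 14 = 9.

x ≡ 163 (mod 280).


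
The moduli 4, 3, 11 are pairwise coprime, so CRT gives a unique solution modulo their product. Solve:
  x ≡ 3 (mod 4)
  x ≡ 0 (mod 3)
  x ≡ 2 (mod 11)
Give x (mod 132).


Moduli 4, 3, 11 are pairwise coprime; by CRT there is a unique solution modulo M = 4 · 3 · 11 = 132.
Solve pairwise, accumulating the modulus:
  Start with x ≡ 3 (mod 4).
  Combine with x ≡ 0 (mod 3): since gcd(4, 3) = 1, we get a unique residue mod 12.
    Write x = 3 + 4·t and substitute into x ≡ 0 (mod 3): 4·t ≡ 0 − 3 = -3 (mod 3).
    Reduce coefficients mod 3: 1·t ≡ 0 (mod 3).
    So t ≡ 0 (mod 3).
    Then x = 3 + 4·0 = 3, valid modulo lcm(4, 3) = 12: x ≡ 3 (mod 12).
  Combine with x ≡ 2 (mod 11): since gcd(12, 11) = 1, we get a unique residue mod 132.
    Write x = 3 + 12·t and substitute into x ≡ 2 (mod 11): 12·t ≡ 2 − 3 = -1 (mod 11).
    Reduce coefficients mod 11: 1·t ≡ 10 (mod 11).
    So t ≡ 10 (mod 11).
    Then x = 3 + 12·10 = 123, valid modulo lcm(12, 11) = 132: x ≡ 123 (mod 132).
Verify: 123 mod 4 = 3 ✓, 123 mod 3 = 0 ✓, 123 mod 11 = 2 ✓.

x ≡ 123 (mod 132).


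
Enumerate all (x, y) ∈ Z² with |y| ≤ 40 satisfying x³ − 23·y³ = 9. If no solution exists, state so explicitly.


The equation is x³ - 23y³ = 9. For fixed y, x³ = 23·y³ + 9, so a solution requires the RHS to be a perfect cube.
Strategy: iterate y from -40 to 40, compute RHS = 23·y³ + 9, and check whether it is a (positive or negative) perfect cube.
Check small values of y:
  y = 0: RHS = 9 is not a perfect cube.
  y = 1: RHS = 32 is not a perfect cube.
  y = -1: RHS = -14 is not a perfect cube.
  y = 2: RHS = 193 is not a perfect cube.
  y = -2: RHS = -175 is not a perfect cube.
  y = 3: RHS = 630 is not a perfect cube.
  y = -3: RHS = -612 is not a perfect cube.
Continuing the search up to |y| = 40 finds no solutions either.
No (x, y) in the scanned range satisfies the equation.

No integer solutions with |y| ≤ 40.


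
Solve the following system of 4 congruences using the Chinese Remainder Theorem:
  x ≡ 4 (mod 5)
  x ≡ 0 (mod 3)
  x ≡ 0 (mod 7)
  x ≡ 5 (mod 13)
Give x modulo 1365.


Product of moduli M = 5 · 3 · 7 · 13 = 1365.
Merge one congruence at a time:
  Start: x ≡ 4 (mod 5).
  Combine with x ≡ 0 (mod 3); new modulus lcm = 15.
    Write x = 4 + 5·t and substitute into x ≡ 0 (mod 3): 5·t ≡ 0 − 4 = -4 (mod 3).
    Reduce coefficients mod 3: 2·t ≡ 2 (mod 3).
    The inverse of 2 mod 3 is 2 (since 2·2 = 4 = 1·3 + 1), so t ≡ 2·2 = 4 ≡ 1 (mod 3).
    Then x = 4 + 5·1 = 9, valid modulo lcm(5, 3) = 15: x ≡ 9 (mod 15).
  Combine with x ≡ 0 (mod 7); new modulus lcm = 105.
    Write x = 9 + 15·t and substitute into x ≡ 0 (mod 7): 15·t ≡ 0 − 9 = -9 (mod 7).
    Reduce coefficients mod 7: 1·t ≡ 5 (mod 7).
    So t ≡ 5 (mod 7).
    Then x = 9 + 15·5 = 84, valid modulo lcm(15, 7) = 105: x ≡ 84 (mod 105).
  Combine with x ≡ 5 (mod 13); new modulus lcm = 1365.
    Write x = 84 + 105·t and substitute into x ≡ 5 (mod 13): 105·t ≡ 5 − 84 = -79 (mod 13).
    Reduce coefficients mod 13: 1·t ≡ 12 (mod 13).
    So t ≡ 12 (mod 13).
    Then x = 84 + 105·12 = 1344, valid modulo lcm(105, 13) = 1365: x ≡ 1344 (mod 1365).
Verify against each original: 1344 mod 5 = 4, 1344 mod 3 = 0, 1344 mod 7 = 0, 1344 mod 13 = 5.

x ≡ 1344 (mod 1365).


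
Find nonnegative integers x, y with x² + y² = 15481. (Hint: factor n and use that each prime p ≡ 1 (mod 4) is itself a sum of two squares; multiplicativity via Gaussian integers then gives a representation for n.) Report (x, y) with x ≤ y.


Step 1: Factor n = 15481 = 113 · 137.
Step 2: Check the mod-4 condition on each prime factor: 113 ≡ 1 (mod 4), exponent 1; 137 ≡ 1 (mod 4), exponent 1.
All primes ≡ 3 (mod 4) appear to even exponent (or don't appear), so by the two-squares theorem n IS expressible as a sum of two squares.
Step 3: Build a representation. Here n = 113 · 137 is a product of primes ≡ 1 (mod 4). Each prime p ≡ 1 (mod 4) is itself a sum of two squares; find a² by testing p − a² for a perfect square:
  113: 113 − 1² = 112, 113 − 2² = 109, 113 − 3² = 104, 113 − 4² = 97, 113 − 5² = 88, 113 − 6² = 77, 113 − 7² = 64 = 8² ⇒ 113 = 7² + 8².
  137: 137 − 1² = 136, 137 − 2² = 133, 137 − 3² = 128, 137 − 4² = 121 = 11² ⇒ 137 = 4² + 11².
  Combine using the Brahmagupta–Fibonacci identity (a² + b²)(c² + d²) = (ac − bd)² + (ad + bc)² = (ac + bd)² + (ad − bc)²:
  113 · 137 = 15481: from (7² + 8²)(4² + 11²), take (7·4 − 8·11, 7·11 + 8·4) = (28 − 88, 77 + 32) = (-60, 109); dropping signs (only squares matter) gives (60, 109); check 60² + 109² = 3600 + 11881 = 15481 ✓.
Step 4: Order so x ≤ y and verify: 60² + 109² = 3600 + 11881 = 15481 = n. ✓

n = 15481 = 60² + 109² (one valid representation with x ≤ y).


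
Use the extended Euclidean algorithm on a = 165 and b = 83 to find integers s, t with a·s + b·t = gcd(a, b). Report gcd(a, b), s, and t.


Euclidean algorithm on (165, 83) — divide until remainder is 0:
  165 = 1 · 83 + 82
  83 = 1 · 82 + 1
  82 = 82 · 1 + 0
gcd(165, 83) = 1.
Track Bezout coefficients alongside the remainders: start with r₀ = 165 = a·1 + b·0 (s = 1, t = 0) and r₁ = 83 = a·0 + b·1 (s = 0, t = 1); each new remainder r_{k+1} = r_{k-1} − q_k·r_k inherits s_{k+1} = s_{k-1} − q_k·s_k, t_{k+1} = t_{k-1} − q_k·t_k, so r_k = a·s_k + b·t_k at every step:
  q = 1: r = 82, s = 1 − 1·0 = 1, t = 0 − 1·1 = -1  (check: 165·1 + 83·(-1) = 82)
  q = 1: r = 1, s = 0 − 1·1 = -1, t = 1 − 1·(-1) = 2  (check: 165·(-1) + 83·2 = 1)
The row with r = 1 (the gcd) gives the Bezout coefficients s = -1, t = 2.
Result: 165 · (-1) + 83 · (2) = 1.

gcd(165, 83) = 1; s = -1, t = 2 (check: 165·(-1) + 83·2 = 1).


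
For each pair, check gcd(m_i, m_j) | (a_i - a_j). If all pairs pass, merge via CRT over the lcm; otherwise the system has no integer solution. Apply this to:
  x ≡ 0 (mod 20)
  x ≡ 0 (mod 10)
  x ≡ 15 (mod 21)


Moduli 20, 10, 21 are not pairwise coprime, so CRT works modulo lcm(m_i) when all pairwise compatibility conditions hold.
Pairwise compatibility: gcd(m_i, m_j) must divide a_i - a_j for every pair.
Merge one congruence at a time:
  Start: x ≡ 0 (mod 20).
  Combine with x ≡ 0 (mod 10): gcd(20, 10) = 10; 0 - 0 = 0, which IS divisible by 10, so compatible.
    Write x = 0 + 20·t and substitute into x ≡ 0 (mod 10): 20·t ≡ 0 − 0 = 0 (mod 10).
    Divide the congruence (and modulus) by g = 10: 2·t ≡ 0 (mod 1).
    Modulo 1 every t works; take t = 0.
    Then x = 0 + 20·0 = 0, valid modulo lcm(20, 10) = 20: x ≡ 0 (mod 20).
  Combine with x ≡ 15 (mod 21): gcd(20, 21) = 1; 15 - 0 = 15, which IS divisible by 1, so compatible.
    Write x = 0 + 20·t and substitute into x ≡ 15 (mod 21): 20·t ≡ 15 − 0 = 15 (mod 21).
    The inverse of 20 mod 21 is 20 (since 20·20 = 400 = 19·21 + 1), so t ≡ 20·15 = 300 ≡ 6 (mod 21).
    Then x = 0 + 20·6 = 120, valid modulo lcm(20, 21) = 420: x ≡ 120 (mod 420).
Verify: 120 mod 20 = 0, 120 mod 10 = 0, 120 mod 21 = 15.

x ≡ 120 (mod 420).


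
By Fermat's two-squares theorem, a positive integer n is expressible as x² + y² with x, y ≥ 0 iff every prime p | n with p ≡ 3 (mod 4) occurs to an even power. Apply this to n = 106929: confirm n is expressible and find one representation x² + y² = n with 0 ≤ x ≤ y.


Step 1: Factor n = 106929 = 3^2 · 109^2.
Step 2: Check the mod-4 condition on each prime factor: 3 ≡ 3 (mod 4), exponent 2 (must be even); 109 ≡ 1 (mod 4), exponent 2.
All primes ≡ 3 (mod 4) appear to even exponent (or don't appear), so by the two-squares theorem n IS expressible as a sum of two squares.
Step 3: Build a representation. Group n = k² · m with k = 3 and m = 109 · 109 = 11881 (a product of primes ≡ 1 (mod 4)); a representation of m scales to one of n via (k·x)² + (k·y)² = k²(x² + y²). Each prime p ≡ 1 (mod 4) is itself a sum of two squares; find a² by testing p − a² for a perfect square:
  109: 109 − 1² = 108, 109 − 2² = 105, 109 − 3² = 100 = 10² ⇒ 109 = 3² + 10².
  Combine using the Brahmagupta–Fibonacci identity (a² + b²)(c² + d²) = (ac − bd)² + (ad + bc)² = (ac + bd)² + (ad − bc)²:
  109 · 109 = 11881: from (3² + 10²)(3² + 10²), take (3·3 − 10·10, 3·10 + 10·3) = (9 − 100, 30 + 30) = (-91, 60); dropping signs (only squares matter) gives (91, 60); check 91² + 60² = 8281 + 3600 = 11881 ✓.
  Scale by k = 3: (3·91, 3·60) = (273, 180).
Step 4: Order so x ≤ y and verify: 180² + 273² = 32400 + 74529 = 106929 = n. ✓

n = 106929 = 180² + 273² (one valid representation with x ≤ y).


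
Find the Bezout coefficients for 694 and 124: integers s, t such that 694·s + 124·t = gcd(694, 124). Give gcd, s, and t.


Euclidean algorithm on (694, 124) — divide until remainder is 0:
  694 = 5 · 124 + 74
  124 = 1 · 74 + 50
  74 = 1 · 50 + 24
  50 = 2 · 24 + 2
  24 = 12 · 2 + 0
gcd(694, 124) = 2.
Track Bezout coefficients alongside the remainders: start with r₀ = 694 = a·1 + b·0 (s = 1, t = 0) and r₁ = 124 = a·0 + b·1 (s = 0, t = 1); each new remainder r_{k+1} = r_{k-1} − q_k·r_k inherits s_{k+1} = s_{k-1} − q_k·s_k, t_{k+1} = t_{k-1} − q_k·t_k, so r_k = a·s_k + b·t_k at every step:
  q = 5: r = 74, s = 1 − 5·0 = 1, t = 0 − 5·1 = -5  (check: 694·1 + 124·(-5) = 74)
  q = 1: r = 50, s = 0 − 1·1 = -1, t = 1 − 1·(-5) = 6  (check: 694·(-1) + 124·6 = 50)
  q = 1: r = 24, s = 1 − 1·(-1) = 2, t = -5 − 1·6 = -11  (check: 694·2 + 124·(-11) = 24)
  q = 2: r = 2, s = -1 − 2·2 = -5, t = 6 − 2·(-11) = 28  (check: 694·(-5) + 124·28 = 2)
The row with r = 2 (the gcd) gives the Bezout coefficients s = -5, t = 28.
Result: 694 · (-5) + 124 · (28) = 2.

gcd(694, 124) = 2; s = -5, t = 28 (check: 694·(-5) + 124·28 = 2).


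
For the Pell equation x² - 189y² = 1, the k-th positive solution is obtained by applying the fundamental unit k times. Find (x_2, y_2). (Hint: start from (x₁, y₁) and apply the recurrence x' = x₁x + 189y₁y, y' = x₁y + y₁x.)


Step 1: Find the fundamental solution (x₁, y₁) of x² - 189y² = 1.
  Expand √189 as a continued fraction. a₀ = ⌊√189⌋ = 13; iterate m_{k+1} = d_k·a_k − m_k, d_{k+1} = (189 − m_{k+1}²)/d_k, a_{k+1} = ⌊(a₀ + m_{k+1})/d_{k+1}⌋ (starting m₀ = 0, d₀ = 1), with convergents p_k = a_k·p_{k-1} + p_{k-2}, q_k = a_k·q_{k-1} + q_{k-2} (p₋₁ = 1, q₋₁ = 0):
  k = 0: a₀ = 13; p₀/q₀ = 13/1; p₀² − 189·q₀² = 169 − 189 = -20.
  k = 1: m = 13, d = 20, a = ⌊(13 + 13)/20⌋ = 1; p/q = (1·13 + 1)/(1·1 + 0) = 14/1; p² − 189·q² = 196 − 189 = 7.
  k = 2: m = 7, d = 7, a = ⌊(13 + 7)/7⌋ = 2; p/q = (2·14 + 13)/(2·1 + 1) = 41/3; p² − 189·q² = 1681 − 1701 = -20.
  k = 3: m = 7, d = 20, a = ⌊(13 + 7)/20⌋ = 1; p/q = (1·41 + 14)/(1·3 + 1) = 55/4; p² − 189·q² = 3025 − 3024 = 1.
  The first convergent with p² − 189·q² = 1 gives the fundamental solution (x₁, y₁) = (55, 4).
Step 2: Apply the recurrence (x_{n+1}, y_{n+1}) = (x₁x_n + 189y₁y_n, x₁y_n + y₁x_n) repeatedly.
  From (x_1, y_1) = (55, 4): x_2 = 55·55 + 189·4·4 = 6049; y_2 = 55·4 + 4·55 = 440.
Step 3: Verify x_2² - 189·y_2² = 36590401 - 36590400 = 1 (should be 1). ✓

(x_1, y_1) = (55, 4); (x_2, y_2) = (6049, 440).


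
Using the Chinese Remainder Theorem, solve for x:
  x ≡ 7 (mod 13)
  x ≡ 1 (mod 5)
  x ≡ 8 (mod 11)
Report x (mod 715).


Moduli 13, 5, 11 are pairwise coprime; by CRT there is a unique solution modulo M = 13 · 5 · 11 = 715.
Solve pairwise, accumulating the modulus:
  Start with x ≡ 7 (mod 13).
  Combine with x ≡ 1 (mod 5): since gcd(13, 5) = 1, we get a unique residue mod 65.
    Write x = 7 + 13·t and substitute into x ≡ 1 (mod 5): 13·t ≡ 1 − 7 = -6 (mod 5).
    Reduce coefficients mod 5: 3·t ≡ 4 (mod 5).
    The inverse of 3 mod 5 is 2 (since 3·2 = 6 = 1·5 + 1), so t ≡ 2·4 = 8 ≡ 3 (mod 5).
    Then x = 7 + 13·3 = 46, valid modulo lcm(13, 5) = 65: x ≡ 46 (mod 65).
  Combine with x ≡ 8 (mod 11): since gcd(65, 11) = 1, we get a unique residue mod 715.
    Write x = 46 + 65·t and substitute into x ≡ 8 (mod 11): 65·t ≡ 8 − 46 = -38 (mod 11).
    Reduce coefficients mod 11: 10·t ≡ 6 (mod 11).
    The inverse of 10 mod 11 is 10 (since 10·10 = 100 = 9·11 + 1), so t ≡ 10·6 = 60 ≡ 5 (mod 11).
    Then x = 46 + 65·5 = 371, valid modulo lcm(65, 11) = 715: x ≡ 371 (mod 715).
Verify: 371 mod 13 = 7 ✓, 371 mod 5 = 1 ✓, 371 mod 11 = 8 ✓.

x ≡ 371 (mod 715).


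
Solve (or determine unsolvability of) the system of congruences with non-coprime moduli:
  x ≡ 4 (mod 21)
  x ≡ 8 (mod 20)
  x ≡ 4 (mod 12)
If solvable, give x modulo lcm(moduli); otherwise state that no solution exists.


Moduli 21, 20, 12 are not pairwise coprime, so CRT works modulo lcm(m_i) when all pairwise compatibility conditions hold.
Pairwise compatibility: gcd(m_i, m_j) must divide a_i - a_j for every pair.
Merge one congruence at a time:
  Start: x ≡ 4 (mod 21).
  Combine with x ≡ 8 (mod 20): gcd(21, 20) = 1; 8 - 4 = 4, which IS divisible by 1, so compatible.
    Write x = 4 + 21·t and substitute into x ≡ 8 (mod 20): 21·t ≡ 8 − 4 = 4 (mod 20).
    Reduce coefficients mod 20: 1·t ≡ 4 (mod 20).
    So t ≡ 4 (mod 20).
    Then x = 4 + 21·4 = 88, valid modulo lcm(21, 20) = 420: x ≡ 88 (mod 420).
  Combine with x ≡ 4 (mod 12): gcd(420, 12) = 12; 4 - 88 = -84, which IS divisible by 12, so compatible.
    Write x = 88 + 420·t and substitute into x ≡ 4 (mod 12): 420·t ≡ 4 − 88 = -84 (mod 12).
    Divide the congruence (and modulus) by g = 12: 35·t ≡ -7 (mod 1).
    Modulo 1 every t works; take t = 0.
    Then x = 88 + 420·0 = 88, valid modulo lcm(420, 12) = 420: x ≡ 88 (mod 420).
Verify: 88 mod 21 = 4, 88 mod 20 = 8, 88 mod 12 = 4.

x ≡ 88 (mod 420).


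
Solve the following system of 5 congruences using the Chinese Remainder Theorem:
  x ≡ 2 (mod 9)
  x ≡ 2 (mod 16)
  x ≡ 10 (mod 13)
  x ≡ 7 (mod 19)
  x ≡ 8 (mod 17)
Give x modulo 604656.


Product of moduli M = 9 · 16 · 13 · 19 · 17 = 604656.
Merge one congruence at a time:
  Start: x ≡ 2 (mod 9).
  Combine with x ≡ 2 (mod 16); new modulus lcm = 144.
    Write x = 2 + 9·t and substitute into x ≡ 2 (mod 16): 9·t ≡ 2 − 2 = 0 (mod 16).
    The inverse of 9 mod 16 is 9 (since 9·9 = 81 = 5·16 + 1), so t ≡ 9·0 = 0 ≡ 0 (mod 16).
    Then x = 2 + 9·0 = 2, valid modulo lcm(9, 16) = 144: x ≡ 2 (mod 144).
  Combine with x ≡ 10 (mod 13); new modulus lcm = 1872.
    Write x = 2 + 144·t and substitute into x ≡ 10 (mod 13): 144·t ≡ 10 − 2 = 8 (mod 13).
    Reduce coefficients mod 13: 1·t ≡ 8 (mod 13).
    So t ≡ 8 (mod 13).
    Then x = 2 + 144·8 = 1154, valid modulo lcm(144, 13) = 1872: x ≡ 1154 (mod 1872).
  Combine with x ≡ 7 (mod 19); new modulus lcm = 35568.
    Write x = 1154 + 1872·t and substitute into x ≡ 7 (mod 19): 1872·t ≡ 7 − 1154 = -1147 (mod 19).
    Reduce coefficients mod 19: 10·t ≡ 12 (mod 19).
    The inverse of 10 mod 19 is 2 (since 10·2 = 20 = 1·19 + 1), so t ≡ 2·12 = 24 ≡ 5 (mod 19).
    Then x = 1154 + 1872·5 = 10514, valid modulo lcm(1872, 19) = 35568: x ≡ 10514 (mod 35568).
  Combine with x ≡ 8 (mod 17); new modulus lcm = 604656.
    Write x = 10514 + 35568·t and substitute into x ≡ 8 (mod 17): 35568·t ≡ 8 − 10514 = -10506 (mod 17).
    Reduce coefficients mod 17: 4·t ≡ 0 (mod 17).
    The inverse of 4 mod 17 is 13 (since 4·13 = 52 = 3·17 + 1), so t ≡ 13·0 = 0 ≡ 0 (mod 17).
    Then x = 10514 + 35568·0 = 10514, valid modulo lcm(35568, 17) = 604656: x ≡ 10514 (mod 604656).
Verify against each original: 10514 mod 9 = 2, 10514 mod 16 = 2, 10514 mod 13 = 10, 10514 mod 19 = 7, 10514 mod 17 = 8.

x ≡ 10514 (mod 604656).


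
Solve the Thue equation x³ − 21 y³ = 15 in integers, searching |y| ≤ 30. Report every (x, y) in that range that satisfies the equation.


The equation is x³ - 21y³ = 15. For fixed y, x³ = 21·y³ + 15, so a solution requires the RHS to be a perfect cube.
Strategy: iterate y from -30 to 30, compute RHS = 21·y³ + 15, and check whether it is a (positive or negative) perfect cube.
Check small values of y:
  y = 0: RHS = 15 is not a perfect cube.
  y = 1: RHS = 36 is not a perfect cube.
  y = -1: RHS = -6 is not a perfect cube.
  y = 2: RHS = 183 is not a perfect cube.
  y = -2: RHS = -153 is not a perfect cube.
  y = 3: RHS = 582 is not a perfect cube.
  y = -3: RHS = -552 is not a perfect cube.
Continuing the search up to |y| = 30 finds no solutions either.
No (x, y) in the scanned range satisfies the equation.

No integer solutions with |y| ≤ 30.


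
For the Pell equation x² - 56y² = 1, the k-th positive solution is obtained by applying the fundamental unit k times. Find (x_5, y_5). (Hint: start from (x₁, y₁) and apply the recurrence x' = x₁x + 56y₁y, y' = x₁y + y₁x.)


Step 1: Find the fundamental solution (x₁, y₁) of x² - 56y² = 1.
  Expand √56 as a continued fraction. a₀ = ⌊√56⌋ = 7; iterate m_{k+1} = d_k·a_k − m_k, d_{k+1} = (56 − m_{k+1}²)/d_k, a_{k+1} = ⌊(a₀ + m_{k+1})/d_{k+1}⌋ (starting m₀ = 0, d₀ = 1), with convergents p_k = a_k·p_{k-1} + p_{k-2}, q_k = a_k·q_{k-1} + q_{k-2} (p₋₁ = 1, q₋₁ = 0):
  k = 0: a₀ = 7; p₀/q₀ = 7/1; p₀² − 56·q₀² = 49 − 56 = -7.
  k = 1: m = 7, d = 7, a = ⌊(7 + 7)/7⌋ = 2; p/q = (2·7 + 1)/(2·1 + 0) = 15/2; p² − 56·q² = 225 − 224 = 1.
  The first convergent with p² − 56·q² = 1 gives the fundamental solution (x₁, y₁) = (15, 2).
Step 2: Apply the recurrence (x_{n+1}, y_{n+1}) = (x₁x_n + 56y₁y_n, x₁y_n + y₁x_n) repeatedly.
  From (x_1, y_1) = (15, 2): x_2 = 15·15 + 56·2·2 = 449; y_2 = 15·2 + 2·15 = 60.
  From (x_2, y_2) = (449, 60): x_3 = 15·449 + 56·2·60 = 13455; y_3 = 15·60 + 2·449 = 1798.
  From (x_3, y_3) = (13455, 1798): x_4 = 15·13455 + 56·2·1798 = 403201; y_4 = 15·1798 + 2·13455 = 53880.
  From (x_4, y_4) = (403201, 53880): x_5 = 15·403201 + 56·2·53880 = 12082575; y_5 = 15·53880 + 2·403201 = 1614602.
Step 3: Verify x_5² - 56·y_5² = 145988618630625 - 145988618630624 = 1 (should be 1). ✓

(x_1, y_1) = (15, 2); (x_5, y_5) = (12082575, 1614602).


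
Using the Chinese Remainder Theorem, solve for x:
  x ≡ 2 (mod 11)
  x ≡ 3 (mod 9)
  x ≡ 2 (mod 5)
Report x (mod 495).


Moduli 11, 9, 5 are pairwise coprime; by CRT there is a unique solution modulo M = 11 · 9 · 5 = 495.
Solve pairwise, accumulating the modulus:
  Start with x ≡ 2 (mod 11).
  Combine with x ≡ 3 (mod 9): since gcd(11, 9) = 1, we get a unique residue mod 99.
    Write x = 2 + 11·t and substitute into x ≡ 3 (mod 9): 11·t ≡ 3 − 2 = 1 (mod 9).
    Reduce coefficients mod 9: 2·t ≡ 1 (mod 9).
    The inverse of 2 mod 9 is 5 (since 2·5 = 10 = 1·9 + 1), so t ≡ 5·1 = 5 ≡ 5 (mod 9).
    Then x = 2 + 11·5 = 57, valid modulo lcm(11, 9) = 99: x ≡ 57 (mod 99).
  Combine with x ≡ 2 (mod 5): since gcd(99, 5) = 1, we get a unique residue mod 495.
    Write x = 57 + 99·t and substitute into x ≡ 2 (mod 5): 99·t ≡ 2 − 57 = -55 (mod 5).
    Reduce coefficients mod 5: 4·t ≡ 0 (mod 5).
    The inverse of 4 mod 5 is 4 (since 4·4 = 16 = 3·5 + 1), so t ≡ 4·0 = 0 ≡ 0 (mod 5).
    Then x = 57 + 99·0 = 57, valid modulo lcm(99, 5) = 495: x ≡ 57 (mod 495).
Verify: 57 mod 11 = 2 ✓, 57 mod 9 = 3 ✓, 57 mod 5 = 2 ✓.

x ≡ 57 (mod 495).


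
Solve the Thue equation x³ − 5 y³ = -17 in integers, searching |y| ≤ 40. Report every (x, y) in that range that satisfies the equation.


The equation is x³ - 5y³ = -17. For fixed y, x³ = 5·y³ − 17, so a solution requires the RHS to be a perfect cube.
Strategy: iterate y from -40 to 40, compute RHS = 5·y³ − 17, and check whether it is a (positive or negative) perfect cube.
Check small values of y:
  y = 0: RHS = -17 is not a perfect cube.
  y = 1: RHS = -12 is not a perfect cube.
  y = -1: RHS = -22 is not a perfect cube.
  y = 2: RHS = 23 is not a perfect cube.
  y = -2: RHS = -57 is not a perfect cube.
  y = 3: RHS = 118 is not a perfect cube.
  y = -3: RHS = -152 is not a perfect cube.
Continuing the search up to |y| = 40 finds no solutions either.
No (x, y) in the scanned range satisfies the equation.

No integer solutions with |y| ≤ 40.


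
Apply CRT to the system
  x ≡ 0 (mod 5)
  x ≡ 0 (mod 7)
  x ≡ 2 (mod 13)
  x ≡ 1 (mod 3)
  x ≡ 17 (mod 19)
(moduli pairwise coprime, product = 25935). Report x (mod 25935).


Product of moduli M = 5 · 7 · 13 · 3 · 19 = 25935.
Merge one congruence at a time:
  Start: x ≡ 0 (mod 5).
  Combine with x ≡ 0 (mod 7); new modulus lcm = 35.
    Write x = 0 + 5·t and substitute into x ≡ 0 (mod 7): 5·t ≡ 0 − 0 = 0 (mod 7).
    The inverse of 5 mod 7 is 3 (since 5·3 = 15 = 2·7 + 1), so t ≡ 3·0 = 0 ≡ 0 (mod 7).
    Then x = 0 + 5·0 = 0, valid modulo lcm(5, 7) = 35: x ≡ 0 (mod 35).
  Combine with x ≡ 2 (mod 13); new modulus lcm = 455.
    Write x = 0 + 35·t and substitute into x ≡ 2 (mod 13): 35·t ≡ 2 − 0 = 2 (mod 13).
    Reduce coefficients mod 13: 9·t ≡ 2 (mod 13).
    The inverse of 9 mod 13 is 3 (since 9·3 = 27 = 2·13 + 1), so t ≡ 3·2 = 6 ≡ 6 (mod 13).
    Then x = 0 + 35·6 = 210, valid modulo lcm(35, 13) = 455: x ≡ 210 (mod 455).
  Combine with x ≡ 1 (mod 3); new modulus lcm = 1365.
    Write x = 210 + 455·t and substitute into x ≡ 1 (mod 3): 455·t ≡ 1 − 210 = -209 (mod 3).
    Reduce coefficients mod 3: 2·t ≡ 1 (mod 3).
    The inverse of 2 mod 3 is 2 (since 2·2 = 4 = 1·3 + 1), so t ≡ 2·1 = 2 ≡ 2 (mod 3).
    Then x = 210 + 455·2 = 1120, valid modulo lcm(455, 3) = 1365: x ≡ 1120 (mod 1365).
  Combine with x ≡ 17 (mod 19); new modulus lcm = 25935.
    Write x = 1120 + 1365·t and substitute into x ≡ 17 (mod 19): 1365·t ≡ 17 − 1120 = -1103 (mod 19).
    Reduce coefficients mod 19: 16·t ≡ 18 (mod 19).
    The inverse of 16 mod 19 is 6 (since 16·6 = 96 = 5·19 + 1), so t ≡ 6·18 = 108 ≡ 13 (mod 19).
    Then x = 1120 + 1365·13 = 18865, valid modulo lcm(1365, 19) = 25935: x ≡ 18865 (mod 25935).
Verify against each original: 18865 mod 5 = 0, 18865 mod 7 = 0, 18865 mod 13 = 2, 18865 mod 3 = 1, 18865 mod 19 = 17.

x ≡ 18865 (mod 25935).


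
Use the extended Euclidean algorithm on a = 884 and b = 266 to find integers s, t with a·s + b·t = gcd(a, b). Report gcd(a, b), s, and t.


Euclidean algorithm on (884, 266) — divide until remainder is 0:
  884 = 3 · 266 + 86
  266 = 3 · 86 + 8
  86 = 10 · 8 + 6
  8 = 1 · 6 + 2
  6 = 3 · 2 + 0
gcd(884, 266) = 2.
Track Bezout coefficients alongside the remainders: start with r₀ = 884 = a·1 + b·0 (s = 1, t = 0) and r₁ = 266 = a·0 + b·1 (s = 0, t = 1); each new remainder r_{k+1} = r_{k-1} − q_k·r_k inherits s_{k+1} = s_{k-1} − q_k·s_k, t_{k+1} = t_{k-1} − q_k·t_k, so r_k = a·s_k + b·t_k at every step:
  q = 3: r = 86, s = 1 − 3·0 = 1, t = 0 − 3·1 = -3  (check: 884·1 + 266·(-3) = 86)
  q = 3: r = 8, s = 0 − 3·1 = -3, t = 1 − 3·(-3) = 10  (check: 884·(-3) + 266·10 = 8)
  q = 10: r = 6, s = 1 − 10·(-3) = 31, t = -3 − 10·10 = -103  (check: 884·31 + 266·(-103) = 6)
  q = 1: r = 2, s = -3 − 1·31 = -34, t = 10 − 1·(-103) = 113  (check: 884·(-34) + 266·113 = 2)
The row with r = 2 (the gcd) gives the Bezout coefficients s = -34, t = 113.
Result: 884 · (-34) + 266 · (113) = 2.

gcd(884, 266) = 2; s = -34, t = 113 (check: 884·(-34) + 266·113 = 2).


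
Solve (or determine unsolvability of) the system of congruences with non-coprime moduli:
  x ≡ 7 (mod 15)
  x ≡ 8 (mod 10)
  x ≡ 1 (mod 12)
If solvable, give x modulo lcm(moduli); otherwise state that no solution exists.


Moduli 15, 10, 12 are not pairwise coprime, so CRT works modulo lcm(m_i) when all pairwise compatibility conditions hold.
Pairwise compatibility: gcd(m_i, m_j) must divide a_i - a_j for every pair.
Merge one congruence at a time:
  Start: x ≡ 7 (mod 15).
  Combine with x ≡ 8 (mod 10): gcd(15, 10) = 5, and 8 - 7 = 1 is NOT divisible by 5.
    ⇒ system is inconsistent (no integer solution).

No solution (the system is inconsistent).


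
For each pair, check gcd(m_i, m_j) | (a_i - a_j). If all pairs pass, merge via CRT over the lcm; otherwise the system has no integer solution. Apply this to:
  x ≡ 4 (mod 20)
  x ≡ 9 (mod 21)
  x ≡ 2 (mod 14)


Moduli 20, 21, 14 are not pairwise coprime, so CRT works modulo lcm(m_i) when all pairwise compatibility conditions hold.
Pairwise compatibility: gcd(m_i, m_j) must divide a_i - a_j for every pair.
Merge one congruence at a time:
  Start: x ≡ 4 (mod 20).
  Combine with x ≡ 9 (mod 21): gcd(20, 21) = 1; 9 - 4 = 5, which IS divisible by 1, so compatible.
    Write x = 4 + 20·t and substitute into x ≡ 9 (mod 21): 20·t ≡ 9 − 4 = 5 (mod 21).
    The inverse of 20 mod 21 is 20 (since 20·20 = 400 = 19·21 + 1), so t ≡ 20·5 = 100 ≡ 16 (mod 21).
    Then x = 4 + 20·16 = 324, valid modulo lcm(20, 21) = 420: x ≡ 324 (mod 420).
  Combine with x ≡ 2 (mod 14): gcd(420, 14) = 14; 2 - 324 = -322, which IS divisible by 14, so compatible.
    Write x = 324 + 420·t and substitute into x ≡ 2 (mod 14): 420·t ≡ 2 − 324 = -322 (mod 14).
    Divide the congruence (and modulus) by g = 14: 30·t ≡ -23 (mod 1).
    Modulo 1 every t works; take t = 0.
    Then x = 324 + 420·0 = 324, valid modulo lcm(420, 14) = 420: x ≡ 324 (mod 420).
Verify: 324 mod 20 = 4, 324 mod 21 = 9, 324 mod 14 = 2.

x ≡ 324 (mod 420).


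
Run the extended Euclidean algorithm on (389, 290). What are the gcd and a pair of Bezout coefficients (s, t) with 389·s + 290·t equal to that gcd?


Euclidean algorithm on (389, 290) — divide until remainder is 0:
  389 = 1 · 290 + 99
  290 = 2 · 99 + 92
  99 = 1 · 92 + 7
  92 = 13 · 7 + 1
  7 = 7 · 1 + 0
gcd(389, 290) = 1.
Track Bezout coefficients alongside the remainders: start with r₀ = 389 = a·1 + b·0 (s = 1, t = 0) and r₁ = 290 = a·0 + b·1 (s = 0, t = 1); each new remainder r_{k+1} = r_{k-1} − q_k·r_k inherits s_{k+1} = s_{k-1} − q_k·s_k, t_{k+1} = t_{k-1} − q_k·t_k, so r_k = a·s_k + b·t_k at every step:
  q = 1: r = 99, s = 1 − 1·0 = 1, t = 0 − 1·1 = -1  (check: 389·1 + 290·(-1) = 99)
  q = 2: r = 92, s = 0 − 2·1 = -2, t = 1 − 2·(-1) = 3  (check: 389·(-2) + 290·3 = 92)
  q = 1: r = 7, s = 1 − 1·(-2) = 3, t = -1 − 1·3 = -4  (check: 389·3 + 290·(-4) = 7)
  q = 13: r = 1, s = -2 − 13·3 = -41, t = 3 − 13·(-4) = 55  (check: 389·(-41) + 290·55 = 1)
The row with r = 1 (the gcd) gives the Bezout coefficients s = -41, t = 55.
Result: 389 · (-41) + 290 · (55) = 1.

gcd(389, 290) = 1; s = -41, t = 55 (check: 389·(-41) + 290·55 = 1).


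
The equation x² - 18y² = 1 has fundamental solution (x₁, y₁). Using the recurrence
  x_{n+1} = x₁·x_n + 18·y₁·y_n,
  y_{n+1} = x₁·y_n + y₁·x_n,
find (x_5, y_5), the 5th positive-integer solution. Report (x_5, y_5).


Step 1: Find the fundamental solution (x₁, y₁) of x² - 18y² = 1.
  Expand √18 as a continued fraction. a₀ = ⌊√18⌋ = 4; iterate m_{k+1} = d_k·a_k − m_k, d_{k+1} = (18 − m_{k+1}²)/d_k, a_{k+1} = ⌊(a₀ + m_{k+1})/d_{k+1}⌋ (starting m₀ = 0, d₀ = 1), with convergents p_k = a_k·p_{k-1} + p_{k-2}, q_k = a_k·q_{k-1} + q_{k-2} (p₋₁ = 1, q₋₁ = 0):
  k = 0: a₀ = 4; p₀/q₀ = 4/1; p₀² − 18·q₀² = 16 − 18 = -2.
  k = 1: m = 4, d = 2, a = ⌊(4 + 4)/2⌋ = 4; p/q = (4·4 + 1)/(4·1 + 0) = 17/4; p² − 18·q² = 289 − 288 = 1.
  The first convergent with p² − 18·q² = 1 gives the fundamental solution (x₁, y₁) = (17, 4).
Step 2: Apply the recurrence (x_{n+1}, y_{n+1}) = (x₁x_n + 18y₁y_n, x₁y_n + y₁x_n) repeatedly.
  From (x_1, y_1) = (17, 4): x_2 = 17·17 + 18·4·4 = 577; y_2 = 17·4 + 4·17 = 136.
  From (x_2, y_2) = (577, 136): x_3 = 17·577 + 18·4·136 = 19601; y_3 = 17·136 + 4·577 = 4620.
  From (x_3, y_3) = (19601, 4620): x_4 = 17·19601 + 18·4·4620 = 665857; y_4 = 17·4620 + 4·19601 = 156944.
  From (x_4, y_4) = (665857, 156944): x_5 = 17·665857 + 18·4·156944 = 22619537; y_5 = 17·156944 + 4·665857 = 5331476.
Step 3: Verify x_5² - 18·y_5² = 511643454094369 - 511643454094368 = 1 (should be 1). ✓

(x_1, y_1) = (17, 4); (x_5, y_5) = (22619537, 5331476).


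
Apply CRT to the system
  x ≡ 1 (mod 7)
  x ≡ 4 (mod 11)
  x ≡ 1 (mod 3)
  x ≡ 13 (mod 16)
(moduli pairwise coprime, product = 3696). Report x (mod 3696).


Product of moduli M = 7 · 11 · 3 · 16 = 3696.
Merge one congruence at a time:
  Start: x ≡ 1 (mod 7).
  Combine with x ≡ 4 (mod 11); new modulus lcm = 77.
    Write x = 1 + 7·t and substitute into x ≡ 4 (mod 11): 7·t ≡ 4 − 1 = 3 (mod 11).
    The inverse of 7 mod 11 is 8 (since 7·8 = 56 = 5·11 + 1), so t ≡ 8·3 = 24 ≡ 2 (mod 11).
    Then x = 1 + 7·2 = 15, valid modulo lcm(7, 11) = 77: x ≡ 15 (mod 77).
  Combine with x ≡ 1 (mod 3); new modulus lcm = 231.
    Write x = 15 + 77·t and substitute into x ≡ 1 (mod 3): 77·t ≡ 1 − 15 = -14 (mod 3).
    Reduce coefficients mod 3: 2·t ≡ 1 (mod 3).
    The inverse of 2 mod 3 is 2 (since 2·2 = 4 = 1·3 + 1), so t ≡ 2·1 = 2 ≡ 2 (mod 3).
    Then x = 15 + 77·2 = 169, valid modulo lcm(77, 3) = 231: x ≡ 169 (mod 231).
  Combine with x ≡ 13 (mod 16); new modulus lcm = 3696.
    Write x = 169 + 231·t and substitute into x ≡ 13 (mod 16): 231·t ≡ 13 − 169 = -156 (mod 16).
    Reduce coefficients mod 16: 7·t ≡ 4 (mod 16).
    The inverse of 7 mod 16 is 7 (since 7·7 = 49 = 3·16 + 1), so t ≡ 7·4 = 28 ≡ 12 (mod 16).
    Then x = 169 + 231·12 = 2941, valid modulo lcm(231, 16) = 3696: x ≡ 2941 (mod 3696).
Verify against each original: 2941 mod 7 = 1, 2941 mod 11 = 4, 2941 mod 3 = 1, 2941 mod 16 = 13.

x ≡ 2941 (mod 3696).


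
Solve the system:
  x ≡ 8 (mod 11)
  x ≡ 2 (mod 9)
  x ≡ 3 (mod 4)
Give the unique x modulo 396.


Moduli 11, 9, 4 are pairwise coprime; by CRT there is a unique solution modulo M = 11 · 9 · 4 = 396.
Solve pairwise, accumulating the modulus:
  Start with x ≡ 8 (mod 11).
  Combine with x ≡ 2 (mod 9): since gcd(11, 9) = 1, we get a unique residue mod 99.
    Write x = 8 + 11·t and substitute into x ≡ 2 (mod 9): 11·t ≡ 2 − 8 = -6 (mod 9).
    Reduce coefficients mod 9: 2·t ≡ 3 (mod 9).
    The inverse of 2 mod 9 is 5 (since 2·5 = 10 = 1·9 + 1), so t ≡ 5·3 = 15 ≡ 6 (mod 9).
    Then x = 8 + 11·6 = 74, valid modulo lcm(11, 9) = 99: x ≡ 74 (mod 99).
  Combine with x ≡ 3 (mod 4): since gcd(99, 4) = 1, we get a unique residue mod 396.
    Write x = 74 + 99·t and substitute into x ≡ 3 (mod 4): 99·t ≡ 3 − 74 = -71 (mod 4).
    Reduce coefficients mod 4: 3·t ≡ 1 (mod 4).
    The inverse of 3 mod 4 is 3 (since 3·3 = 9 = 2·4 + 1), so t ≡ 3·1 = 3 ≡ 3 (mod 4).
    Then x = 74 + 99·3 = 371, valid modulo lcm(99, 4) = 396: x ≡ 371 (mod 396).
Verify: 371 mod 11 = 8 ✓, 371 mod 9 = 2 ✓, 371 mod 4 = 3 ✓.

x ≡ 371 (mod 396).


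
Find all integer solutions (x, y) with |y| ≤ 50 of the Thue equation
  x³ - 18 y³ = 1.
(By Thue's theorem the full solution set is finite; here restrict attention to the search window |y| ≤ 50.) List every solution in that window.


The equation is x³ - 18y³ = 1. For fixed y, x³ = 18·y³ + 1, so a solution requires the RHS to be a perfect cube.
Strategy: iterate y from -50 to 50, compute RHS = 18·y³ + 1, and check whether it is a (positive or negative) perfect cube.
Check small values of y:
  y = 0: RHS = 1 = (1)³ ⇒ x = 1 works.
  y = 1: RHS = 19 is not a perfect cube.
  y = -1: RHS = -17 is not a perfect cube.
  y = 2: RHS = 145 is not a perfect cube.
  y = -2: RHS = -143 is not a perfect cube.
  y = 3: RHS = 487 is not a perfect cube.
  y = -3: RHS = -485 is not a perfect cube.
Continuing the search up to |y| = 50 finds no further solutions beyond those listed.
Collected solutions: (1, 0).

Solutions (with |y| ≤ 50): (1, 0).


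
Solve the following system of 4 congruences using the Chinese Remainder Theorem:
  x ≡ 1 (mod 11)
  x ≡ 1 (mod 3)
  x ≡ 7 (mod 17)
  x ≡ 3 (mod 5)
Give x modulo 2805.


Product of moduli M = 11 · 3 · 17 · 5 = 2805.
Merge one congruence at a time:
  Start: x ≡ 1 (mod 11).
  Combine with x ≡ 1 (mod 3); new modulus lcm = 33.
    Write x = 1 + 11·t and substitute into x ≡ 1 (mod 3): 11·t ≡ 1 − 1 = 0 (mod 3).
    Reduce coefficients mod 3: 2·t ≡ 0 (mod 3).
    The inverse of 2 mod 3 is 2 (since 2·2 = 4 = 1·3 + 1), so t ≡ 2·0 = 0 ≡ 0 (mod 3).
    Then x = 1 + 11·0 = 1, valid modulo lcm(11, 3) = 33: x ≡ 1 (mod 33).
  Combine with x ≡ 7 (mod 17); new modulus lcm = 561.
    Write x = 1 + 33·t and substitute into x ≡ 7 (mod 17): 33·t ≡ 7 − 1 = 6 (mod 17).
    Reduce coefficients mod 17: 16·t ≡ 6 (mod 17).
    The inverse of 16 mod 17 is 16 (since 16·16 = 256 = 15·17 + 1), so t ≡ 16·6 = 96 ≡ 11 (mod 17).
    Then x = 1 + 33·11 = 364, valid modulo lcm(33, 17) = 561: x ≡ 364 (mod 561).
  Combine with x ≡ 3 (mod 5); new modulus lcm = 2805.
    Write x = 364 + 561·t and substitute into x ≡ 3 (mod 5): 561·t ≡ 3 − 364 = -361 (mod 5).
    Reduce coefficients mod 5: 1·t ≡ 4 (mod 5).
    So t ≡ 4 (mod 5).
    Then x = 364 + 561·4 = 2608, valid modulo lcm(561, 5) = 2805: x ≡ 2608 (mod 2805).
Verify against each original: 2608 mod 11 = 1, 2608 mod 3 = 1, 2608 mod 17 = 7, 2608 mod 5 = 3.

x ≡ 2608 (mod 2805).


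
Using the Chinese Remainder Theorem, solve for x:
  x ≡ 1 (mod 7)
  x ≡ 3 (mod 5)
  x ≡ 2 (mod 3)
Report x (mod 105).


Moduli 7, 5, 3 are pairwise coprime; by CRT there is a unique solution modulo M = 7 · 5 · 3 = 105.
Solve pairwise, accumulating the modulus:
  Start with x ≡ 1 (mod 7).
  Combine with x ≡ 3 (mod 5): since gcd(7, 5) = 1, we get a unique residue mod 35.
    Write x = 1 + 7·t and substitute into x ≡ 3 (mod 5): 7·t ≡ 3 − 1 = 2 (mod 5).
    Reduce coefficients mod 5: 2·t ≡ 2 (mod 5).
    The inverse of 2 mod 5 is 3 (since 2·3 = 6 = 1·5 + 1), so t ≡ 3·2 = 6 ≡ 1 (mod 5).
    Then x = 1 + 7·1 = 8, valid modulo lcm(7, 5) = 35: x ≡ 8 (mod 35).
  Combine with x ≡ 2 (mod 3): since gcd(35, 3) = 1, we get a unique residue mod 105.
    Write x = 8 + 35·t and substitute into x ≡ 2 (mod 3): 35·t ≡ 2 − 8 = -6 (mod 3).
    Reduce coefficients mod 3: 2·t ≡ 0 (mod 3).
    The inverse of 2 mod 3 is 2 (since 2·2 = 4 = 1·3 + 1), so t ≡ 2·0 = 0 ≡ 0 (mod 3).
    Then x = 8 + 35·0 = 8, valid modulo lcm(35, 3) = 105: x ≡ 8 (mod 105).
Verify: 8 mod 7 = 1 ✓, 8 mod 5 = 3 ✓, 8 mod 3 = 2 ✓.

x ≡ 8 (mod 105).


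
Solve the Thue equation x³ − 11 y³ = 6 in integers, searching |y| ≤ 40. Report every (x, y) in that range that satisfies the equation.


The equation is x³ - 11y³ = 6. For fixed y, x³ = 11·y³ + 6, so a solution requires the RHS to be a perfect cube.
Strategy: iterate y from -40 to 40, compute RHS = 11·y³ + 6, and check whether it is a (positive or negative) perfect cube.
Check small values of y:
  y = 0: RHS = 6 is not a perfect cube.
  y = 1: RHS = 17 is not a perfect cube.
  y = -1: RHS = -5 is not a perfect cube.
  y = 2: RHS = 94 is not a perfect cube.
  y = -2: RHS = -82 is not a perfect cube.
  y = 3: RHS = 303 is not a perfect cube.
  y = -3: RHS = -291 is not a perfect cube.
Continuing the search up to |y| = 40 finds no solutions either.
No (x, y) in the scanned range satisfies the equation.

No integer solutions with |y| ≤ 40.


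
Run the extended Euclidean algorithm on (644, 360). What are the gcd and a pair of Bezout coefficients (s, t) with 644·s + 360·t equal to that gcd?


Euclidean algorithm on (644, 360) — divide until remainder is 0:
  644 = 1 · 360 + 284
  360 = 1 · 284 + 76
  284 = 3 · 76 + 56
  76 = 1 · 56 + 20
  56 = 2 · 20 + 16
  20 = 1 · 16 + 4
  16 = 4 · 4 + 0
gcd(644, 360) = 4.
Track Bezout coefficients alongside the remainders: start with r₀ = 644 = a·1 + b·0 (s = 1, t = 0) and r₁ = 360 = a·0 + b·1 (s = 0, t = 1); each new remainder r_{k+1} = r_{k-1} − q_k·r_k inherits s_{k+1} = s_{k-1} − q_k·s_k, t_{k+1} = t_{k-1} − q_k·t_k, so r_k = a·s_k + b·t_k at every step:
  q = 1: r = 284, s = 1 − 1·0 = 1, t = 0 − 1·1 = -1  (check: 644·1 + 360·(-1) = 284)
  q = 1: r = 76, s = 0 − 1·1 = -1, t = 1 − 1·(-1) = 2  (check: 644·(-1) + 360·2 = 76)
  q = 3: r = 56, s = 1 − 3·(-1) = 4, t = -1 − 3·2 = -7  (check: 644·4 + 360·(-7) = 56)
  q = 1: r = 20, s = -1 − 1·4 = -5, t = 2 − 1·(-7) = 9  (check: 644·(-5) + 360·9 = 20)
  q = 2: r = 16, s = 4 − 2·(-5) = 14, t = -7 − 2·9 = -25  (check: 644·14 + 360·(-25) = 16)
  q = 1: r = 4, s = -5 − 1·14 = -19, t = 9 − 1·(-25) = 34  (check: 644·(-19) + 360·34 = 4)
The row with r = 4 (the gcd) gives the Bezout coefficients s = -19, t = 34.
Result: 644 · (-19) + 360 · (34) = 4.

gcd(644, 360) = 4; s = -19, t = 34 (check: 644·(-19) + 360·34 = 4).


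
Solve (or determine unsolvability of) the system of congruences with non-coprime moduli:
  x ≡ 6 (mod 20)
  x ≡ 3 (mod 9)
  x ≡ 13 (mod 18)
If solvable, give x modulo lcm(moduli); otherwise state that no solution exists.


Moduli 20, 9, 18 are not pairwise coprime, so CRT works modulo lcm(m_i) when all pairwise compatibility conditions hold.
Pairwise compatibility: gcd(m_i, m_j) must divide a_i - a_j for every pair.
Merge one congruence at a time:
  Start: x ≡ 6 (mod 20).
  Combine with x ≡ 3 (mod 9): gcd(20, 9) = 1; 3 - 6 = -3, which IS divisible by 1, so compatible.
    Write x = 6 + 20·t and substitute into x ≡ 3 (mod 9): 20·t ≡ 3 − 6 = -3 (mod 9).
    Reduce coefficients mod 9: 2·t ≡ 6 (mod 9).
    The inverse of 2 mod 9 is 5 (since 2·5 = 10 = 1·9 + 1), so t ≡ 5·6 = 30 ≡ 3 (mod 9).
    Then x = 6 + 20·3 = 66, valid modulo lcm(20, 9) = 180: x ≡ 66 (mod 180).
  Combine with x ≡ 13 (mod 18): gcd(180, 18) = 18, and 13 - 66 = -53 is NOT divisible by 18.
    ⇒ system is inconsistent (no integer solution).

No solution (the system is inconsistent).


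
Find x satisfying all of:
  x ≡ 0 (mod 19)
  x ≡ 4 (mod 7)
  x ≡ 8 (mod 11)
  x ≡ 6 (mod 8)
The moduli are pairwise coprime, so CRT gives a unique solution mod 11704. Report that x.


Product of moduli M = 19 · 7 · 11 · 8 = 11704.
Merge one congruence at a time:
  Start: x ≡ 0 (mod 19).
  Combine with x ≡ 4 (mod 7); new modulus lcm = 133.
    Write x = 0 + 19·t and substitute into x ≡ 4 (mod 7): 19·t ≡ 4 − 0 = 4 (mod 7).
    Reduce coefficients mod 7: 5·t ≡ 4 (mod 7).
    The inverse of 5 mod 7 is 3 (since 5·3 = 15 = 2·7 + 1), so t ≡ 3·4 = 12 ≡ 5 (mod 7).
    Then x = 0 + 19·5 = 95, valid modulo lcm(19, 7) = 133: x ≡ 95 (mod 133).
  Combine with x ≡ 8 (mod 11); new modulus lcm = 1463.
    Write x = 95 + 133·t and substitute into x ≡ 8 (mod 11): 133·t ≡ 8 − 95 = -87 (mod 11).
    Reduce coefficients mod 11: 1·t ≡ 1 (mod 11).
    So t ≡ 1 (mod 11).
    Then x = 95 + 133·1 = 228, valid modulo lcm(133, 11) = 1463: x ≡ 228 (mod 1463).
  Combine with x ≡ 6 (mod 8); new modulus lcm = 11704.
    Write x = 228 + 1463·t and substitute into x ≡ 6 (mod 8): 1463·t ≡ 6 − 228 = -222 (mod 8).
    Reduce coefficients mod 8: 7·t ≡ 2 (mod 8).
    The inverse of 7 mod 8 is 7 (since 7·7 = 49 = 6·8 + 1), so t ≡ 7·2 = 14 ≡ 6 (mod 8).
    Then x = 228 + 1463·6 = 9006, valid modulo lcm(1463, 8) = 11704: x ≡ 9006 (mod 11704).
Verify against each original: 9006 mod 19 = 0, 9006 mod 7 = 4, 9006 mod 11 = 8, 9006 mod 8 = 6.

x ≡ 9006 (mod 11704).
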